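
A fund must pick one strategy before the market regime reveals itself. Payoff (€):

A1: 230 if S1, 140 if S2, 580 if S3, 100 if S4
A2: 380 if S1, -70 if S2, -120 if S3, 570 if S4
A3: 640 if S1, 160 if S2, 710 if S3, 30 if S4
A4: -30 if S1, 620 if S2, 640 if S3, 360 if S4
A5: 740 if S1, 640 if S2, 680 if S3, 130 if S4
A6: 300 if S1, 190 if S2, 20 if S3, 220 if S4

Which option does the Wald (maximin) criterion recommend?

A5

Row minima: A1=100, A2=-120, A3=30, A4=-30, A5=130, A6=20
Best worst-case = 130 → A5.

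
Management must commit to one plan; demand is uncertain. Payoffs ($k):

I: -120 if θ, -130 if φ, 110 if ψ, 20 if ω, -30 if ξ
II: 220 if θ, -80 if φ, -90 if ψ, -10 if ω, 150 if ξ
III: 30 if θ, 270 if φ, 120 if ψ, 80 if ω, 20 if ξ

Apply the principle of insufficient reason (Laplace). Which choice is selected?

III

Row averages: I=-30, II=38, III=104
Highest average = 104 → III.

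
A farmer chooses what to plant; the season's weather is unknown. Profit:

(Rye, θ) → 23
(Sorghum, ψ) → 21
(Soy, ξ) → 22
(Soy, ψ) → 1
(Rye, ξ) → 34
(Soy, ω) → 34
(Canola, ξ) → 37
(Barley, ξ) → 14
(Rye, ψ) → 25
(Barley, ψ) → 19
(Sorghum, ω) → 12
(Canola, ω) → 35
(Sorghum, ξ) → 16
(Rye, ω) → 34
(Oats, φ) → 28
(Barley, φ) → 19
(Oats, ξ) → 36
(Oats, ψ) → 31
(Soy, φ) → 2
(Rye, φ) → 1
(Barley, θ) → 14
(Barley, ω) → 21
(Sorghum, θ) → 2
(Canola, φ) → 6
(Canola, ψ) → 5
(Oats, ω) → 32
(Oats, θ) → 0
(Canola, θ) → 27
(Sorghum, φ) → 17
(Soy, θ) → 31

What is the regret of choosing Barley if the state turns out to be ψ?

Best payoff under ψ is 31.
Regret = 31 − 19 = 12.

12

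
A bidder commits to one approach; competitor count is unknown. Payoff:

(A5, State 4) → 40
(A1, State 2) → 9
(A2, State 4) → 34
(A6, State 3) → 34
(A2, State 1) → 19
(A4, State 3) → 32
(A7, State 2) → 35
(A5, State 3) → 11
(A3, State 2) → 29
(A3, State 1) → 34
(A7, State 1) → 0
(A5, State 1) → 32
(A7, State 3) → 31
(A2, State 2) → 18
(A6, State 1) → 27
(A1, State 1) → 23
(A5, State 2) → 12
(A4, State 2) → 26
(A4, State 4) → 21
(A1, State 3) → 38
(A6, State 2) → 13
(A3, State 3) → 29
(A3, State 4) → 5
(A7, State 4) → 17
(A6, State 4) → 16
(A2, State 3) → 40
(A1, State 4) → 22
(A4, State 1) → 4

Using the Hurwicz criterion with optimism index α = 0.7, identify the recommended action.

A1: 0.7·38 + 0.3·9 = 29.3
A2: 0.7·40 + 0.3·18 = 33.4
A3: 0.7·34 + 0.3·5 = 25.3
A4: 0.7·32 + 0.3·4 = 23.6
A5: 0.7·40 + 0.3·11 = 31.3
A6: 0.7·34 + 0.3·13 = 27.7
A7: 0.7·35 + 0.3·0 = 24.5
Highest Hurwicz score = 33.4 → A2.

A2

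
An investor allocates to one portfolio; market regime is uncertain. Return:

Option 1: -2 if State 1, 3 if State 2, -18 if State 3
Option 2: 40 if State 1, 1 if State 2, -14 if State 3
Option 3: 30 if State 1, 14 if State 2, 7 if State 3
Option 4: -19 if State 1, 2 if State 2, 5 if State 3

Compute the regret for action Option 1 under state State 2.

Best payoff under State 2 is 14.
Regret = 14 − 3 = 11.

11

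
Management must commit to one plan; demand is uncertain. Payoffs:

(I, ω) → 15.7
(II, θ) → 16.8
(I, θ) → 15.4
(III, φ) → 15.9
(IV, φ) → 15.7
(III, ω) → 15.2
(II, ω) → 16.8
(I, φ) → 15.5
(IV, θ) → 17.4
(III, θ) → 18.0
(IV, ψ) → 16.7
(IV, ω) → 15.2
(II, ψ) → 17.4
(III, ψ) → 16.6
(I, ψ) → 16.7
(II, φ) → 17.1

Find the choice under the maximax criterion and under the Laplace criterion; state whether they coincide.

Row maxima: I=16.7, II=17.4, III=18.0, IV=17.4
Best best-case = 18.0 → III.
Row averages: I=15.825, II=17.025, III=16.425, IV=16.25
Highest average = 17.025 → II.

maximax → III; laplace → II (disagree)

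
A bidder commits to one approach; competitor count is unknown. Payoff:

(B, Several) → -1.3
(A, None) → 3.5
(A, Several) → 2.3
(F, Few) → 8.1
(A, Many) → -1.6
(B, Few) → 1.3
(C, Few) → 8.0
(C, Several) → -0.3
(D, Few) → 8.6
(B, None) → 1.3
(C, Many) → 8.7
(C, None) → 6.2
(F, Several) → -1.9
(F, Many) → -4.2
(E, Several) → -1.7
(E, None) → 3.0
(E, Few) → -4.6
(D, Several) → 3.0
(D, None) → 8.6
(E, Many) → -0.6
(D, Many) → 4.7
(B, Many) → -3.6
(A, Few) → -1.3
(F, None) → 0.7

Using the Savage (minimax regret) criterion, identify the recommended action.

Column bests: None=8.6, Few=8.6, Several=3.0, Many=8.7.
A regrets: 5.1, 9.9, 0.7, 10.3 → max 10.3
B regrets: 7.3, 7.3, 4.3, 12.3 → max 12.3
C regrets: 2.4, 0.6, 3.3, 0.0 → max 3.3
D regrets: 0.0, 0.0, 0.0, 4.0 → max 4.0
E regrets: 5.6, 13.2, 4.7, 9.3 → max 13.2
F regrets: 7.9, 0.5, 4.9, 12.9 → max 12.9
Smallest max regret = 3.3 → C.

C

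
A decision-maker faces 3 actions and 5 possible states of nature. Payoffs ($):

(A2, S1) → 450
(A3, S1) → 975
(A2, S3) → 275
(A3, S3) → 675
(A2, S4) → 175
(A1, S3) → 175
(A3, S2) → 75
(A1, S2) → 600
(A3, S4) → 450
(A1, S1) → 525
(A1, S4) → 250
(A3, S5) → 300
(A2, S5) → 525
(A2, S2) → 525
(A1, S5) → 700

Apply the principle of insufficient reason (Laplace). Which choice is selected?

A3

Row averages: A1=450, A2=390, A3=495
Highest average = 495 → A3.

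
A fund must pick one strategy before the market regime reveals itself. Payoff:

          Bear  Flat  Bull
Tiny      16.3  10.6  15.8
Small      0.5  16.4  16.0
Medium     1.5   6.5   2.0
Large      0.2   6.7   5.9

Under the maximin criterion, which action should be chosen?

Tiny

Row minima: Tiny=10.6, Small=0.5, Medium=1.5, Large=0.2
Best worst-case = 10.6 → Tiny.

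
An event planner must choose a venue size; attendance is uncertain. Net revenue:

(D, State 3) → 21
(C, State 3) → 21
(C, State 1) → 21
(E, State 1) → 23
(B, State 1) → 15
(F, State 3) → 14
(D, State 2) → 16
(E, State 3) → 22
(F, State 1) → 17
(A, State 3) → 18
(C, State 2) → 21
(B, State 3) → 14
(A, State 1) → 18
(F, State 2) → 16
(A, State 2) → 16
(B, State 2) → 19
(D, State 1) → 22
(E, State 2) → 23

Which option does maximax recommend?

Row maxima: A=18, B=19, C=21, D=22, E=23, F=17
Best best-case = 23 → E.

E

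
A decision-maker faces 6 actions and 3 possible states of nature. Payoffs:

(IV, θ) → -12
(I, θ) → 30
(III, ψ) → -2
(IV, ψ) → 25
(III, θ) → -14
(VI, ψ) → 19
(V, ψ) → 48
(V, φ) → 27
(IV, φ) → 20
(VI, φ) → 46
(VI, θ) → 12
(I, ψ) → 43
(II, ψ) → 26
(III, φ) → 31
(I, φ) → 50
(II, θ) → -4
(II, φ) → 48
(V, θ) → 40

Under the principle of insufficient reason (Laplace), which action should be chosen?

Row averages: I=41, II=70/3, III=5, IV=11, V=115/3, VI=77/3
Highest average = 41 → I.

I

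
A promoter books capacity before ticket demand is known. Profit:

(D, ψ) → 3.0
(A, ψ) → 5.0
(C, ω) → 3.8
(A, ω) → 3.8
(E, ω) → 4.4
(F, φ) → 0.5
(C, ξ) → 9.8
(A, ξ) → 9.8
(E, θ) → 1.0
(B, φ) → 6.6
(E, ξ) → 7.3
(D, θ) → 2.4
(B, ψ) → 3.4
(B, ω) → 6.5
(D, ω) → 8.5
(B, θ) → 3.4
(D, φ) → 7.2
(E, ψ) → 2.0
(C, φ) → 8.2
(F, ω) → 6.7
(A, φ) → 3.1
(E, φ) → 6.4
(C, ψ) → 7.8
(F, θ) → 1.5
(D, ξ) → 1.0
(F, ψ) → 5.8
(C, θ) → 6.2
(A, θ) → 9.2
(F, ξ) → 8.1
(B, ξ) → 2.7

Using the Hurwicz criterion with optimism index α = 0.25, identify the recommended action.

C

A: 0.25·9.8 + 0.75·3.1 = 4.775
B: 0.25·6.6 + 0.75·2.7 = 3.675
C: 0.25·9.8 + 0.75·3.8 = 5.3
D: 0.25·8.5 + 0.75·1.0 = 2.875
E: 0.25·7.3 + 0.75·1.0 = 2.575
F: 0.25·8.1 + 0.75·0.5 = 2.4
Highest Hurwicz score = 5.3 → C.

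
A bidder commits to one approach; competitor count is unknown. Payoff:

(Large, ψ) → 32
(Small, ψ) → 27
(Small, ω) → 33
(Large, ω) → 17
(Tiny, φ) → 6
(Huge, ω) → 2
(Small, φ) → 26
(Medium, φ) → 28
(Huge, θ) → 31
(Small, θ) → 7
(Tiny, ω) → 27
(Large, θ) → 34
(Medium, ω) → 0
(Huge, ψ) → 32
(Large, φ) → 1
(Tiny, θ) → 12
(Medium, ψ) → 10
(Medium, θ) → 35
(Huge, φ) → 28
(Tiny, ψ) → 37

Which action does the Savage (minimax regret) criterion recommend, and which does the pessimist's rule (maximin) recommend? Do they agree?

minimax regret → Tiny; maximin → Small (disagree)

Column bests: θ=35, φ=28, ψ=37, ω=33.
Tiny regrets: 23, 22, 0, 6 → max 23
Small regrets: 28, 2, 10, 0 → max 28
Medium regrets: 0, 0, 27, 33 → max 33
Large regrets: 1, 27, 5, 16 → max 27
Huge regrets: 4, 0, 5, 31 → max 31
Smallest max regret = 23 → Tiny.
Row minima: Tiny=6, Small=7, Medium=0, Large=1, Huge=2
Best worst-case = 7 → Small.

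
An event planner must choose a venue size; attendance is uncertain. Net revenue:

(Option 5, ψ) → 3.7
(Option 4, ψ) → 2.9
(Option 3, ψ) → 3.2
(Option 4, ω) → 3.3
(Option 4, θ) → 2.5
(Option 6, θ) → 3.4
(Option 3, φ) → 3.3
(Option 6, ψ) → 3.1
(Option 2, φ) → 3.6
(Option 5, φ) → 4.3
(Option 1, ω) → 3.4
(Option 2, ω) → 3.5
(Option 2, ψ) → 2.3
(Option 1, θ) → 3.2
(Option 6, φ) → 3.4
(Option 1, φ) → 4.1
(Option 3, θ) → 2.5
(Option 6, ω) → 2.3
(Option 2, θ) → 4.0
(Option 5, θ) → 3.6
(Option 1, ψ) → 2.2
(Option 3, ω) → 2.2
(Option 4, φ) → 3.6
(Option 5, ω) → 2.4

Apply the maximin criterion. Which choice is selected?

Row minima: Option 1=2.2, Option 2=2.3, Option 3=2.2, Option 4=2.5, Option 5=2.4, Option 6=2.3
Best worst-case = 2.5 → Option 4.

Option 4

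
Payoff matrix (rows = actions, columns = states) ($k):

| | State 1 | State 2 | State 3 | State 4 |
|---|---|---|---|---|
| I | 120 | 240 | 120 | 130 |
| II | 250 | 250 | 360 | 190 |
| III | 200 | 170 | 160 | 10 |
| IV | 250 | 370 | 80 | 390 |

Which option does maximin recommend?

II

Row minima: I=120, II=190, III=10, IV=80
Best worst-case = 190 → II.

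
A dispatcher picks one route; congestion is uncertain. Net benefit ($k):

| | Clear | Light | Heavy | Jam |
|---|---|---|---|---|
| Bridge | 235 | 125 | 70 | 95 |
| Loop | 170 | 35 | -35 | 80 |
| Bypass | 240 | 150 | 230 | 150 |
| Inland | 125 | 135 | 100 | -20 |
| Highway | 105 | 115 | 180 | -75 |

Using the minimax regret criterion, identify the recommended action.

Column bests: Clear=240, Light=150, Heavy=230, Jam=150.
Bridge regrets: 5, 25, 160, 55 → max 160
Loop regrets: 70, 115, 265, 70 → max 265
Bypass regrets: 0, 0, 0, 0 → max 0
Inland regrets: 115, 15, 130, 170 → max 170
Highway regrets: 135, 35, 50, 225 → max 225
Smallest max regret = 0 → Bypass.

Bypass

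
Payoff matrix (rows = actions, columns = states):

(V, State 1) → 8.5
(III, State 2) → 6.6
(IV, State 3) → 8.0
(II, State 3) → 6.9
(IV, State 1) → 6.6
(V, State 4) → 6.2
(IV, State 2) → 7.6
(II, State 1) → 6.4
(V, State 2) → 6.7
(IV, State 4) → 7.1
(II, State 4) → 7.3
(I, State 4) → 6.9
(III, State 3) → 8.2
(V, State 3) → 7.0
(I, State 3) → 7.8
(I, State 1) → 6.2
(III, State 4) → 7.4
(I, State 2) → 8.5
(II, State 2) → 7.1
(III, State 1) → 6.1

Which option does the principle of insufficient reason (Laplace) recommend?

Row averages: I=7.35, II=6.925, III=7.075, IV=7.325, V=7.1
Highest average = 7.35 → I.

I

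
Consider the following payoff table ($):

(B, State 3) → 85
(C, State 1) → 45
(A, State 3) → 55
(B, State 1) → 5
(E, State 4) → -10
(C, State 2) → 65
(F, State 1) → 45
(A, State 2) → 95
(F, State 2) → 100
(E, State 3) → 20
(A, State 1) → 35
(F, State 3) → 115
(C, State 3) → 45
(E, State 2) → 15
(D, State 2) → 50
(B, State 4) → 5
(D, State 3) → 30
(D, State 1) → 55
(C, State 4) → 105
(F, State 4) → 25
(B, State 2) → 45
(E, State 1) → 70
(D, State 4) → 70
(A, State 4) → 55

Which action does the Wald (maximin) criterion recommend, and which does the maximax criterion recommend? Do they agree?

maximin → C; maximax → F (disagree)

Row minima: A=35, B=5, C=45, D=30, E=-10, F=25
Best worst-case = 45 → C.
Row maxima: A=95, B=85, C=105, D=70, E=70, F=115
Best best-case = 115 → F.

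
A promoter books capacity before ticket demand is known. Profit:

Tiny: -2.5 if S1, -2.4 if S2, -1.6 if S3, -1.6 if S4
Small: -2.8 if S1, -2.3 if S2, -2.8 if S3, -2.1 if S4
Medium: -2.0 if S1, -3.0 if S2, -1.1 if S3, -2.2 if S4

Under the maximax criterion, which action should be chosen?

Medium

Row maxima: Tiny=-1.6, Small=-2.1, Medium=-1.1
Best best-case = -1.1 → Medium.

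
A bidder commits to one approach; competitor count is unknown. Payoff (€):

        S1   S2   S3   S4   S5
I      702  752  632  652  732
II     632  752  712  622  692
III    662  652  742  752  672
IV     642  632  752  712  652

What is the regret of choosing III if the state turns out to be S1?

40

Best payoff under S1 is 702.
Regret = 702 − 662 = 40.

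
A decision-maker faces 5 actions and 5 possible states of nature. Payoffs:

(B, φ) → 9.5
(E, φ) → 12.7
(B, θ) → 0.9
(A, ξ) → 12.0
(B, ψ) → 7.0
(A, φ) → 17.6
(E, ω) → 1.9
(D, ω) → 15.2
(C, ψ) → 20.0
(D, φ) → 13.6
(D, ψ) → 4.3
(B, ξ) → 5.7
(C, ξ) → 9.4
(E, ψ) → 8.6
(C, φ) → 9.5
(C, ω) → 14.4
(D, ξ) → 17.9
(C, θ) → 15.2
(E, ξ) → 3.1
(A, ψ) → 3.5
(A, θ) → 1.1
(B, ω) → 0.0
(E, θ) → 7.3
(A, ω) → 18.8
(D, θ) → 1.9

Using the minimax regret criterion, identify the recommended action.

Column bests: θ=15.2, φ=17.6, ψ=20.0, ω=18.8, ξ=17.9.
A regrets: 14.1, 0.0, 16.5, 0.0, 5.9 → max 16.5
B regrets: 14.3, 8.1, 13.0, 18.8, 12.2 → max 18.8
C regrets: 0.0, 8.1, 0.0, 4.4, 8.5 → max 8.5
D regrets: 13.3, 4.0, 15.7, 3.6, 0.0 → max 15.7
E regrets: 7.9, 4.9, 11.4, 16.9, 14.8 → max 16.9
Smallest max regret = 8.5 → C.

C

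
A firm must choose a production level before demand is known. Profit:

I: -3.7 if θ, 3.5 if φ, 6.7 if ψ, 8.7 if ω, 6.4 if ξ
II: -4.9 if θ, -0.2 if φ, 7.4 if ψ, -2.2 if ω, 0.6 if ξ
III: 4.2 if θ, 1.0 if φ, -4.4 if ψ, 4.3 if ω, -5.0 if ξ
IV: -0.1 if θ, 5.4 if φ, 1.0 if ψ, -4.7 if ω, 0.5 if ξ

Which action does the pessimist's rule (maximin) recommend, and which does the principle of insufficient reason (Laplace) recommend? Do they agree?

Row minima: I=-3.7, II=-4.9, III=-5.0, IV=-4.7
Best worst-case = -3.7 → I.
Row averages: I=4.32, II=0.14, III=0.02, IV=0.42
Highest average = 4.32 → I.

maximin → I; laplace → I (agree)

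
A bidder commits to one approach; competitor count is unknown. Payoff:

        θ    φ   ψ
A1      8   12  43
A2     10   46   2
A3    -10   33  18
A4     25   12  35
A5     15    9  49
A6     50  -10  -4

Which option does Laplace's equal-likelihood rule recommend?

Row averages: A1=21, A2=58/3, A3=41/3, A4=24, A5=73/3, A6=12
Highest average = 73/3 → A5.

A5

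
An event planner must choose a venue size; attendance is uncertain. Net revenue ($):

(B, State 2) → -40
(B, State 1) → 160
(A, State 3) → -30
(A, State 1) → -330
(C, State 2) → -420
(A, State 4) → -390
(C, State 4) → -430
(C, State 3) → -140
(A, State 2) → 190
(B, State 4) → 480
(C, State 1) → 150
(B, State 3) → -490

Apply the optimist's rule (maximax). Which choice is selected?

B

Row maxima: A=190, B=480, C=150
Best best-case = 480 → B.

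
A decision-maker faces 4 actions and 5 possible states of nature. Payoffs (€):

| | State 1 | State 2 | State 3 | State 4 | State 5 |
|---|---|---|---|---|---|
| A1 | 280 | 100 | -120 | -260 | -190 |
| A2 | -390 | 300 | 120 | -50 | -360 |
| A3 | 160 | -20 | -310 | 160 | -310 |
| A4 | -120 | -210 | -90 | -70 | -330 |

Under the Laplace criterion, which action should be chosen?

Row averages: A1=-38, A2=-76, A3=-64, A4=-164
Highest average = -38 → A1.

A1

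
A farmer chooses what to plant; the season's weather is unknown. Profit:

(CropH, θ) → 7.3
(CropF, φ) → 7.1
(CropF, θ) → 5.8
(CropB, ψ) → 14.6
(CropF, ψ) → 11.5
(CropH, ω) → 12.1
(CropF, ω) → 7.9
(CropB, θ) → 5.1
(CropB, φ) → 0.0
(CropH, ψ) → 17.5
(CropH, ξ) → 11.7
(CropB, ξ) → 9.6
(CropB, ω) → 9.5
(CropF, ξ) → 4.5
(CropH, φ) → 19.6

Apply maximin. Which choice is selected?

Row minima: CropF=4.5, CropH=7.3, CropB=0.0
Best worst-case = 7.3 → CropH.

CropH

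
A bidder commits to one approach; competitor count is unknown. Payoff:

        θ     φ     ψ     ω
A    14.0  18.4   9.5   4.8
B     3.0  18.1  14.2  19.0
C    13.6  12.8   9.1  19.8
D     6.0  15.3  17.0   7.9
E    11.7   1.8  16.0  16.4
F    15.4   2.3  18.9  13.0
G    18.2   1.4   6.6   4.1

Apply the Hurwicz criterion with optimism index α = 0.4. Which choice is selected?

A: 0.4·18.4 + 0.6·4.8 = 10.24
B: 0.4·19.0 + 0.6·3.0 = 9.4
C: 0.4·19.8 + 0.6·9.1 = 13.38
D: 0.4·17.0 + 0.6·6.0 = 10.4
E: 0.4·16.4 + 0.6·1.8 = 7.64
F: 0.4·18.9 + 0.6·2.3 = 8.94
G: 0.4·18.2 + 0.6·1.4 = 8.12
Highest Hurwicz score = 13.38 → C.

C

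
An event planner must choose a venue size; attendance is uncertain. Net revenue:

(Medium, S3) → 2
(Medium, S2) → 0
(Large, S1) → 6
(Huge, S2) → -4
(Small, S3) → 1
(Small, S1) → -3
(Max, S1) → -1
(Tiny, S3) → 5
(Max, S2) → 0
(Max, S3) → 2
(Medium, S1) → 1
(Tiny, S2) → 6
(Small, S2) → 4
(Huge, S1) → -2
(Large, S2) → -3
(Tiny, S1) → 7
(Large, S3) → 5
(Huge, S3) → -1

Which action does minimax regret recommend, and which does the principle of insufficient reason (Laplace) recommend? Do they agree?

minimax regret → Tiny; laplace → Tiny (agree)

Column bests: S1=7, S2=6, S3=5.
Tiny regrets: 0, 0, 0 → max 0
Small regrets: 10, 2, 4 → max 10
Medium regrets: 6, 6, 3 → max 6
Large regrets: 1, 9, 0 → max 9
Huge regrets: 9, 10, 6 → max 10
Max regrets: 8, 6, 3 → max 8
Smallest max regret = 0 → Tiny.
Row averages: Tiny=6, Small=2/3, Medium=1, Large=8/3, Huge=-7/3, Max=1/3
Highest average = 6 → Tiny.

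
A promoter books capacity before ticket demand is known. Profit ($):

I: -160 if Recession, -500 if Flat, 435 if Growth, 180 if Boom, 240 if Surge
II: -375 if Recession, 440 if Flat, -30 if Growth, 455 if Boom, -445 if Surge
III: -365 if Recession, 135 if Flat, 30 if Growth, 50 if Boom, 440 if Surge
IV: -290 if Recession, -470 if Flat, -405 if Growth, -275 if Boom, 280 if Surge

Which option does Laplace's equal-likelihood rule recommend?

Row averages: I=39, II=9, III=58, IV=-232
Highest average = 58 → III.

III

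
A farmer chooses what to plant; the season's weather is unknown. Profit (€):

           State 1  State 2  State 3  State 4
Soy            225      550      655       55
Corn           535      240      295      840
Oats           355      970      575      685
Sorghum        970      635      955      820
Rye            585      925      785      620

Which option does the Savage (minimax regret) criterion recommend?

Sorghum

Column bests: State 1=970, State 2=970, State 3=955, State 4=840.
Soy regrets: 745, 420, 300, 785 → max 785
Corn regrets: 435, 730, 660, 0 → max 730
Oats regrets: 615, 0, 380, 155 → max 615
Sorghum regrets: 0, 335, 0, 20 → max 335
Rye regrets: 385, 45, 170, 220 → max 385
Smallest max regret = 335 → Sorghum.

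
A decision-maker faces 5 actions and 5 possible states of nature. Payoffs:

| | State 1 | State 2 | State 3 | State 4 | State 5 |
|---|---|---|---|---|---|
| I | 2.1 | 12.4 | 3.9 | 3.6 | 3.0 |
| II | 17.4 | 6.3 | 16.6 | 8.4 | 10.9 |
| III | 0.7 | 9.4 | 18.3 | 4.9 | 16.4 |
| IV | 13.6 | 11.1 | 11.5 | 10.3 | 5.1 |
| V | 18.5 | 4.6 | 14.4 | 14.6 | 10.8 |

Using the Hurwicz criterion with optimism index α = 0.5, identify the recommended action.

I: 0.5·12.4 + 0.5·2.1 = 7.25
II: 0.5·17.4 + 0.5·6.3 = 11.85
III: 0.5·18.3 + 0.5·0.7 = 9.5
IV: 0.5·13.6 + 0.5·5.1 = 9.35
V: 0.5·18.5 + 0.5·4.6 = 11.55
Highest Hurwicz score = 11.85 → II.

II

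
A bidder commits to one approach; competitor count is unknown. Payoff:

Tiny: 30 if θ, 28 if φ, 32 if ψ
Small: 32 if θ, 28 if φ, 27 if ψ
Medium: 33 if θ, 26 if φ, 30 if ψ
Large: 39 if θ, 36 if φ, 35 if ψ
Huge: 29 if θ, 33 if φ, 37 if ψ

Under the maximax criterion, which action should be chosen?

Row maxima: Tiny=32, Small=32, Medium=33, Large=39, Huge=37
Best best-case = 39 → Large.

Large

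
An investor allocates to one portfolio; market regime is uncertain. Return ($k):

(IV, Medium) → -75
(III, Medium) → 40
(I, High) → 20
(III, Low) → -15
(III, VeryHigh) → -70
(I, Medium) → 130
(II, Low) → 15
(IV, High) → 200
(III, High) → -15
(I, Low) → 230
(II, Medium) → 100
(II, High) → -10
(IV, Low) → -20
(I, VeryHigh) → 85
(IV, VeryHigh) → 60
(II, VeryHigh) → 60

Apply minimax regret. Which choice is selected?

Column bests: Low=230, Medium=130, High=200, VeryHigh=85.
I regrets: 0, 0, 180, 0 → max 180
II regrets: 215, 30, 210, 25 → max 215
III regrets: 245, 90, 215, 155 → max 245
IV regrets: 250, 205, 0, 25 → max 250
Smallest max regret = 180 → I.

I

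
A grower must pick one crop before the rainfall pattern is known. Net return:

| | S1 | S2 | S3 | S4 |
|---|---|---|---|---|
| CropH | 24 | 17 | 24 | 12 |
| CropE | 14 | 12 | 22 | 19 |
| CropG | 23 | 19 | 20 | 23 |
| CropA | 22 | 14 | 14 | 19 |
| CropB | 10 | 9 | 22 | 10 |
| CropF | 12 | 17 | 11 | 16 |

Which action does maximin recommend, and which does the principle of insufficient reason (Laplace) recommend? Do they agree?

maximin → CropG; laplace → CropG (agree)

Row minima: CropH=12, CropE=12, CropG=19, CropA=14, CropB=9, CropF=11
Best worst-case = 19 → CropG.
Row averages: CropH=19.25, CropE=16.75, CropG=21.25, CropA=17.25, CropB=12.75, CropF=14
Highest average = 21.25 → CropG.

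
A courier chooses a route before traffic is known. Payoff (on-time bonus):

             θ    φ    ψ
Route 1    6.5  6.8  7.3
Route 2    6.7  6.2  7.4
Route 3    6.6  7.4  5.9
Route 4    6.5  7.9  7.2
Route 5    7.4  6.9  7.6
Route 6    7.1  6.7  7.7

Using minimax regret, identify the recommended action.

Route 4

Column bests: θ=7.4, φ=7.9, ψ=7.7.
Route 1 regrets: 0.9, 1.1, 0.4 → max 1.1
Route 2 regrets: 0.7, 1.7, 0.3 → max 1.7
Route 3 regrets: 0.8, 0.5, 1.8 → max 1.8
Route 4 regrets: 0.9, 0.0, 0.5 → max 0.9
Route 5 regrets: 0.0, 1.0, 0.1 → max 1.0
Route 6 regrets: 0.3, 1.2, 0.0 → max 1.2
Smallest max regret = 0.9 → Route 4.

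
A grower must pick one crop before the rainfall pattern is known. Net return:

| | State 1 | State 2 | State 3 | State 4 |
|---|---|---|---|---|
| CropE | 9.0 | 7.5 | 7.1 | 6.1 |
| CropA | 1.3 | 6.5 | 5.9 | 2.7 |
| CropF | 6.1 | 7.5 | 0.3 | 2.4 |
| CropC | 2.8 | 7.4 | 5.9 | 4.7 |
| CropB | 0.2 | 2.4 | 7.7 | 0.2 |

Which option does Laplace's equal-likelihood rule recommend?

CropE

Row averages: CropE=7.425, CropA=4.1, CropF=4.075, CropC=5.2, CropB=2.625
Highest average = 7.425 → CropE.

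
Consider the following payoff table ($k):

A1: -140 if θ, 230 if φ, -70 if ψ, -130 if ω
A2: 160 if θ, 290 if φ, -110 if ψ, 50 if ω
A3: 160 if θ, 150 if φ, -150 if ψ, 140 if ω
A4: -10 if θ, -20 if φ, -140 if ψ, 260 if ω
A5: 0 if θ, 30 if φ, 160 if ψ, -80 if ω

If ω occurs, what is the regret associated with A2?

210

Best payoff under ω is 260.
Regret = 260 − 50 = 210.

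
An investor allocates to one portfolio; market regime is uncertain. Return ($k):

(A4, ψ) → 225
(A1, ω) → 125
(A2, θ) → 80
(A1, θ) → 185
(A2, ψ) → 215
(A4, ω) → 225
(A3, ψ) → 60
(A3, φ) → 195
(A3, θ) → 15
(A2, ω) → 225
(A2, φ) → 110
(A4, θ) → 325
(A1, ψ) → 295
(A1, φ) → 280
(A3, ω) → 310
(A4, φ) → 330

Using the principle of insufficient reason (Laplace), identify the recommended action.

Row averages: A1=221.25, A2=157.5, A3=145, A4=276.25
Highest average = 276.25 → A4.

A4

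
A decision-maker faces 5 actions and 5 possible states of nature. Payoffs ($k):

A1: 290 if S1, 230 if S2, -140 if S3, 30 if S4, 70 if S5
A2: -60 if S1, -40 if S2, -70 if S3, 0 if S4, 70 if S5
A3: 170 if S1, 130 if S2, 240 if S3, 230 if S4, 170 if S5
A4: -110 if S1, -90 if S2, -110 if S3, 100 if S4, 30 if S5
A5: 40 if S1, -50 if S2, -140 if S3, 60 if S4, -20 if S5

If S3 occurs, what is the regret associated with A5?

Best payoff under S3 is 240.
Regret = 240 − (-140) = 380.

380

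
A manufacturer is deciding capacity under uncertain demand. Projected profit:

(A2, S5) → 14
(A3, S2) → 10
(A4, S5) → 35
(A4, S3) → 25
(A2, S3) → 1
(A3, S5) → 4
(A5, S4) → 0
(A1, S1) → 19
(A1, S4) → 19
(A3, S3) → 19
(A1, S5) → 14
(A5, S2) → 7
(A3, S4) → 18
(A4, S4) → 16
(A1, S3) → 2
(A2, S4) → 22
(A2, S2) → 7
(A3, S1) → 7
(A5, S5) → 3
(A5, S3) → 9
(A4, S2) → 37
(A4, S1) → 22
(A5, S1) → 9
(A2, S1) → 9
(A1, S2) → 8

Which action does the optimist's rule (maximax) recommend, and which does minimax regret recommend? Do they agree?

Row maxima: A1=19, A2=22, A3=19, A4=37, A5=9
Best best-case = 37 → A4.
Column bests: S1=22, S2=37, S3=25, S4=22, S5=35.
A1 regrets: 3, 29, 23, 3, 21 → max 29
A2 regrets: 13, 30, 24, 0, 21 → max 30
A3 regrets: 15, 27, 6, 4, 31 → max 31
A4 regrets: 0, 0, 0, 6, 0 → max 6
A5 regrets: 13, 30, 16, 22, 32 → max 32
Smallest max regret = 6 → A4.

maximax → A4; minimax regret → A4 (agree)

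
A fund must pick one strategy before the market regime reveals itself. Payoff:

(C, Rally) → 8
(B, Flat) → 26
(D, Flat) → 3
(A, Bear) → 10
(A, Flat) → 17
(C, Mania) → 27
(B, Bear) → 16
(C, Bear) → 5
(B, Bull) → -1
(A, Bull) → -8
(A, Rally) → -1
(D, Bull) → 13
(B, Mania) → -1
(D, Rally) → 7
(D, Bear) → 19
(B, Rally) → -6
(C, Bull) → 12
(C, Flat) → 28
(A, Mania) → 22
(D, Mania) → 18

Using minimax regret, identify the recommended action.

Column bests: Bear=19, Flat=28, Bull=13, Rally=8, Mania=27.
A regrets: 9, 11, 21, 9, 5 → max 21
B regrets: 3, 2, 14, 14, 28 → max 28
C regrets: 14, 0, 1, 0, 0 → max 14
D regrets: 0, 25, 0, 1, 9 → max 25
Smallest max regret = 14 → C.

C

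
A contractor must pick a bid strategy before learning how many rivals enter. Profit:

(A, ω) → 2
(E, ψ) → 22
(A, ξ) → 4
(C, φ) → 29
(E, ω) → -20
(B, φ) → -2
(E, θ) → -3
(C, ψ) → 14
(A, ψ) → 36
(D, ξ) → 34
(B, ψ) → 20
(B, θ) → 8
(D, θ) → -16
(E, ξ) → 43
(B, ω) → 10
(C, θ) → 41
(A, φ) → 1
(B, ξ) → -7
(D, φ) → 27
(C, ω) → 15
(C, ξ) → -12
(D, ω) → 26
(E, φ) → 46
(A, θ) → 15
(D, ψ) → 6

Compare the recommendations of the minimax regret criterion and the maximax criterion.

minimax regret → A; maximax → E (disagree)

Column bests: θ=41, φ=46, ψ=36, ω=26, ξ=43.
A regrets: 26, 45, 0, 24, 39 → max 45
B regrets: 33, 48, 16, 16, 50 → max 50
C regrets: 0, 17, 22, 11, 55 → max 55
D regrets: 57, 19, 30, 0, 9 → max 57
E regrets: 44, 0, 14, 46, 0 → max 46
Smallest max regret = 45 → A.
Row maxima: A=36, B=20, C=41, D=34, E=46
Best best-case = 46 → E.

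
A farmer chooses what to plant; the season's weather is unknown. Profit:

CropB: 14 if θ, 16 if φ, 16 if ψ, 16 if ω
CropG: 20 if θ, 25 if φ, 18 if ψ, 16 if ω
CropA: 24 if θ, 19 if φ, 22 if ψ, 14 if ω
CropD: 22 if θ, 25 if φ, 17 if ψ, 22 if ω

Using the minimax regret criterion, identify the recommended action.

CropD

Column bests: θ=24, φ=25, ψ=22, ω=22.
CropB regrets: 10, 9, 6, 6 → max 10
CropG regrets: 4, 0, 4, 6 → max 6
CropA regrets: 0, 6, 0, 8 → max 8
CropD regrets: 2, 0, 5, 0 → max 5
Smallest max regret = 5 → CropD.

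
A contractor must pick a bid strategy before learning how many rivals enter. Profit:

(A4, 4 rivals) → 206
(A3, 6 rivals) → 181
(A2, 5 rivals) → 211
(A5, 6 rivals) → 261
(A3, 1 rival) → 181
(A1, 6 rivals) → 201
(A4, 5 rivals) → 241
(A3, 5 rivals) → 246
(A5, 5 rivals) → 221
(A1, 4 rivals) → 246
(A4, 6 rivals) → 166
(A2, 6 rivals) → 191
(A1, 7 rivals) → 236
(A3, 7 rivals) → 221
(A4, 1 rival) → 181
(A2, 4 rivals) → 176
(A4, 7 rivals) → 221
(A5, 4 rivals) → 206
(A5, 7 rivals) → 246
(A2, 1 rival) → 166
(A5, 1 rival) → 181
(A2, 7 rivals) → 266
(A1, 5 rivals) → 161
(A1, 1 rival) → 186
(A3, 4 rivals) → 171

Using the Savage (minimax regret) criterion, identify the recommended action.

Column bests: 1 rival=186, 4 rivals=246, 5 rivals=246, 6 rivals=261, 7 rivals=266.
A1 regrets: 0, 0, 85, 60, 30 → max 85
A2 regrets: 20, 70, 35, 70, 0 → max 70
A3 regrets: 5, 75, 0, 80, 45 → max 80
A4 regrets: 5, 40, 5, 95, 45 → max 95
A5 regrets: 5, 40, 25, 0, 20 → max 40
Smallest max regret = 40 → A5.

A5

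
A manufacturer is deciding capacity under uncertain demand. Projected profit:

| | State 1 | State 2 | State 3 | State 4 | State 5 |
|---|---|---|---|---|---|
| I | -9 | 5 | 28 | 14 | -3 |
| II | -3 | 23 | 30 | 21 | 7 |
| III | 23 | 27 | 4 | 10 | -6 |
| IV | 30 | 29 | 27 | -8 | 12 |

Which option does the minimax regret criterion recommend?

III

Column bests: State 1=30, State 2=29, State 3=30, State 4=21, State 5=12.
I regrets: 39, 24, 2, 7, 15 → max 39
II regrets: 33, 6, 0, 0, 5 → max 33
III regrets: 7, 2, 26, 11, 18 → max 26
IV regrets: 0, 0, 3, 29, 0 → max 29
Smallest max regret = 26 → III.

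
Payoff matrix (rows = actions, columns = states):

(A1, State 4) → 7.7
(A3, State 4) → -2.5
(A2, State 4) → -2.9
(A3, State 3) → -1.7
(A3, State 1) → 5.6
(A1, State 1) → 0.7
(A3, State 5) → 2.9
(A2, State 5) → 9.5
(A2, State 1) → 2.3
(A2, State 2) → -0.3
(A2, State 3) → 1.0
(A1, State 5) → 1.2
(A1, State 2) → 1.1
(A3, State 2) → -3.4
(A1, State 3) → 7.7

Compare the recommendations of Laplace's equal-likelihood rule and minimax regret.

Row averages: A1=3.68, A2=1.92, A3=0.18
Highest average = 3.68 → A1.
Column bests: State 1=5.6, State 2=1.1, State 3=7.7, State 4=7.7, State 5=9.5.
A1 regrets: 4.9, 0.0, 0.0, 0.0, 8.3 → max 8.3
A2 regrets: 3.3, 1.4, 6.7, 10.6, 0.0 → max 10.6
A3 regrets: 0.0, 4.5, 9.4, 10.2, 6.6 → max 10.2
Smallest max regret = 8.3 → A1.

laplace → A1; minimax regret → A1 (agree)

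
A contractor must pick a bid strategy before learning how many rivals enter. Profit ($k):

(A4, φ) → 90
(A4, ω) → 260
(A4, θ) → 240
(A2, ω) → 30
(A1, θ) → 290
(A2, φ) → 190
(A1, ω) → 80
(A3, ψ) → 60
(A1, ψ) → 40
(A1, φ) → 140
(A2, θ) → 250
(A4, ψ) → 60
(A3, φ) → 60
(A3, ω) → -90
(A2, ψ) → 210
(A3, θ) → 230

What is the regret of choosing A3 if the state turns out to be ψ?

Best payoff under ψ is 210.
Regret = 210 − 60 = 150.

150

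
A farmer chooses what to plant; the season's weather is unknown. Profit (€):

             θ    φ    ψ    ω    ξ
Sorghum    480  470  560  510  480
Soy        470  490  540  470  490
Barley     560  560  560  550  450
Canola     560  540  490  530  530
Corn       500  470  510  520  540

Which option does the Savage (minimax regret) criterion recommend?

Column bests: θ=560, φ=560, ψ=560, ω=550, ξ=540.
Sorghum regrets: 80, 90, 0, 40, 60 → max 90
Soy regrets: 90, 70, 20, 80, 50 → max 90
Barley regrets: 0, 0, 0, 0, 90 → max 90
Canola regrets: 0, 20, 70, 20, 10 → max 70
Corn regrets: 60, 90, 50, 30, 0 → max 90
Smallest max regret = 70 → Canola.

Canola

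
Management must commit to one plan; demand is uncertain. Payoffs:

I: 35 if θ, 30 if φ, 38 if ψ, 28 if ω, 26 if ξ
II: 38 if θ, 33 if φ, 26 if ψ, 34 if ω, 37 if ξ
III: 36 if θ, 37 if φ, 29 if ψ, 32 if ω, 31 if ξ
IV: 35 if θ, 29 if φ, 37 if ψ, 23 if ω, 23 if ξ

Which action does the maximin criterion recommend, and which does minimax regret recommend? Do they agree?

maximin → III; minimax regret → III (agree)

Row minima: I=26, II=26, III=29, IV=23
Best worst-case = 29 → III.
Column bests: θ=38, φ=37, ψ=38, ω=34, ξ=37.
I regrets: 3, 7, 0, 6, 11 → max 11
II regrets: 0, 4, 12, 0, 0 → max 12
III regrets: 2, 0, 9, 2, 6 → max 9
IV regrets: 3, 8, 1, 11, 14 → max 14
Smallest max regret = 9 → III.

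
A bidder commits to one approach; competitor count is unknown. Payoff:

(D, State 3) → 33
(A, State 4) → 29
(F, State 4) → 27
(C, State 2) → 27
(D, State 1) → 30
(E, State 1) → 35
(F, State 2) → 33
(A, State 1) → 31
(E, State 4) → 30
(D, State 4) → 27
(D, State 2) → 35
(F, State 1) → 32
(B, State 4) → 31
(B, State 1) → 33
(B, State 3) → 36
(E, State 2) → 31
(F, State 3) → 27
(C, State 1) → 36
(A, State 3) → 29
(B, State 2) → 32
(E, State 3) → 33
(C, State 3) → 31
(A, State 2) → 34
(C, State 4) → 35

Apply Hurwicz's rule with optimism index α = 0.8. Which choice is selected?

A: 0.8·34 + 0.2·29 = 33
B: 0.8·36 + 0.2·31 = 35
C: 0.8·36 + 0.2·27 = 34.2
D: 0.8·35 + 0.2·27 = 33.4
E: 0.8·35 + 0.2·30 = 34
F: 0.8·33 + 0.2·27 = 31.8
Highest Hurwicz score = 35 → B.

B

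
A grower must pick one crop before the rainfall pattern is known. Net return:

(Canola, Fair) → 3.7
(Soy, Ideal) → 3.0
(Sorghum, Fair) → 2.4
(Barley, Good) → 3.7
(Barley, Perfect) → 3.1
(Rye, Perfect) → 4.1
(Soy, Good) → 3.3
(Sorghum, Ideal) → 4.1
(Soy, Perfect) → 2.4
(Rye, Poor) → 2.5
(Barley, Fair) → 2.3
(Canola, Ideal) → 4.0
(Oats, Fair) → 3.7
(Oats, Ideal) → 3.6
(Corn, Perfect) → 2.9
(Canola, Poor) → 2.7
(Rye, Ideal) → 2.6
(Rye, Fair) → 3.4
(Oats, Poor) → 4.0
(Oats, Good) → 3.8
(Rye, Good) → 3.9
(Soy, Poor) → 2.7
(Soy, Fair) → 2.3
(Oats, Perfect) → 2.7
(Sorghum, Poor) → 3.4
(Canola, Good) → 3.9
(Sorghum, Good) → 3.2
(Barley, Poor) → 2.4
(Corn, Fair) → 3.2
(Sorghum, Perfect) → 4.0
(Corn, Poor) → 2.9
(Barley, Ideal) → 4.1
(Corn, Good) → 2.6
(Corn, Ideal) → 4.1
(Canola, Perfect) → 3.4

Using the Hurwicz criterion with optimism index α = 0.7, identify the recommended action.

Corn

Canola: 0.7·4.0 + 0.3·2.7 = 3.61
Oats: 0.7·4.0 + 0.3·2.7 = 3.61
Rye: 0.7·4.1 + 0.3·2.5 = 3.62
Corn: 0.7·4.1 + 0.3·2.6 = 3.65
Sorghum: 0.7·4.1 + 0.3·2.4 = 3.59
Barley: 0.7·4.1 + 0.3·2.3 = 3.56
Soy: 0.7·3.3 + 0.3·2.3 = 3
Highest Hurwicz score = 3.65 → Corn.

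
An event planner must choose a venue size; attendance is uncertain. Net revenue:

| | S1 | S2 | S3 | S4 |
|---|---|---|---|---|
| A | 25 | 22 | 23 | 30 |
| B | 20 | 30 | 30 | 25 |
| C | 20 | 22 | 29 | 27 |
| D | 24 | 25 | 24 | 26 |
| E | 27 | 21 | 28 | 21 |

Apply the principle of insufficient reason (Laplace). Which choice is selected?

Row averages: A=25, B=26.25, C=24.5, D=24.75, E=24.25
Highest average = 26.25 → B.

B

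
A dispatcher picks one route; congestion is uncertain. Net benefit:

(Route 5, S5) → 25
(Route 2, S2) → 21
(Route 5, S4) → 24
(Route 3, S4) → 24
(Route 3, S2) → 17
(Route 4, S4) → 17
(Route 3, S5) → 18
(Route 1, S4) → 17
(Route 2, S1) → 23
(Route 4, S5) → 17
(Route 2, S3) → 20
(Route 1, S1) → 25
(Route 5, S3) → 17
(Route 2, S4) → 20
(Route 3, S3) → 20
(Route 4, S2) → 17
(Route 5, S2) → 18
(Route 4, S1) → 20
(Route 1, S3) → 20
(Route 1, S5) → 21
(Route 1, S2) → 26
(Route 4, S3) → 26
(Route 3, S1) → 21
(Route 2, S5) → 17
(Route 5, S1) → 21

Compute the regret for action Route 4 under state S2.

9

Best payoff under S2 is 26.
Regret = 26 − 17 = 9.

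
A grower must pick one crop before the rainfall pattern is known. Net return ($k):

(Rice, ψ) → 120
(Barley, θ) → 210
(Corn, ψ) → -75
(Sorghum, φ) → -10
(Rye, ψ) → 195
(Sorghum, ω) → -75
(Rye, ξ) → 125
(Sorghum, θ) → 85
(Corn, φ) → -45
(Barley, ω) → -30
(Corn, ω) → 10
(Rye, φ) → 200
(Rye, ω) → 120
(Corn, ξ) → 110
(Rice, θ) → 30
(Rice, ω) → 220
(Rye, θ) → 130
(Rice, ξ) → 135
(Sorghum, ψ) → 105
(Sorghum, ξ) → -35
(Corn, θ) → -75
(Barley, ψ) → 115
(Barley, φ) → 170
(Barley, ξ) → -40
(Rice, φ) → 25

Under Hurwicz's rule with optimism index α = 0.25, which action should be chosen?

Corn: 0.25·110 + 0.75·(-75) = -28.75
Sorghum: 0.25·105 + 0.75·(-75) = -30
Rye: 0.25·200 + 0.75·120 = 140
Barley: 0.25·210 + 0.75·(-40) = 22.5
Rice: 0.25·220 + 0.75·25 = 73.75
Highest Hurwicz score = 140 → Rye.

Rye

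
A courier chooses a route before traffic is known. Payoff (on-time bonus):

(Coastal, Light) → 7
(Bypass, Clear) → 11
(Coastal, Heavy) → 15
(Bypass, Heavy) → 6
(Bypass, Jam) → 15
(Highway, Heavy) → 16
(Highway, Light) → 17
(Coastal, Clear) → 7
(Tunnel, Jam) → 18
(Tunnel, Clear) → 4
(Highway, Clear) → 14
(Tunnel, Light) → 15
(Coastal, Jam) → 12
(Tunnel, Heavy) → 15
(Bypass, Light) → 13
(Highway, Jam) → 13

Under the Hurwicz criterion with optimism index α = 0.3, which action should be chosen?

Highway

Highway: 0.3·17 + 0.7·13 = 14.2
Coastal: 0.3·15 + 0.7·7 = 9.4
Tunnel: 0.3·18 + 0.7·4 = 8.2
Bypass: 0.3·15 + 0.7·6 = 8.7
Highest Hurwicz score = 14.2 → Highway.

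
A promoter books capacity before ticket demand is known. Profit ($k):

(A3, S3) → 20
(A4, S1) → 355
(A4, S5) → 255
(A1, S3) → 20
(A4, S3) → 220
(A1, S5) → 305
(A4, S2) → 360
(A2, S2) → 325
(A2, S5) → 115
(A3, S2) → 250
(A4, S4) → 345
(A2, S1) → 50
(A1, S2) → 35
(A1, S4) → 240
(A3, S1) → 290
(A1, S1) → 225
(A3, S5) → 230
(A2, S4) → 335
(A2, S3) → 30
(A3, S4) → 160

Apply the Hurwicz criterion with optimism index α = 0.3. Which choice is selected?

A1: 0.3·305 + 0.7·20 = 105.5
A2: 0.3·335 + 0.7·30 = 121.5
A3: 0.3·290 + 0.7·20 = 101
A4: 0.3·360 + 0.7·220 = 262
Highest Hurwicz score = 262 → A4.

A4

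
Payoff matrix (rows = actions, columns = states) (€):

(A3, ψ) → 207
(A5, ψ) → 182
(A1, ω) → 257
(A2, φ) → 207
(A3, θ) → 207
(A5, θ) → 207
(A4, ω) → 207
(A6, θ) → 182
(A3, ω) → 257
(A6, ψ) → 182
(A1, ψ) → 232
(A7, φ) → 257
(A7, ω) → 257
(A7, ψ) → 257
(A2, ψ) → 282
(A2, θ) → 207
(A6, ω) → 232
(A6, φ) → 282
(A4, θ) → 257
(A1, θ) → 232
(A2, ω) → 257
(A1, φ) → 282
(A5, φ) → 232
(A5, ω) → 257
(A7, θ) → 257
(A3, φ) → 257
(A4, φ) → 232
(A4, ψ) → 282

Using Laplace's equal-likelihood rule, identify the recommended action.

Row averages: A1=250.75, A2=238.25, A3=232, A4=244.5, A5=219.5, A6=219.5, A7=257
Highest average = 257 → A7.

A7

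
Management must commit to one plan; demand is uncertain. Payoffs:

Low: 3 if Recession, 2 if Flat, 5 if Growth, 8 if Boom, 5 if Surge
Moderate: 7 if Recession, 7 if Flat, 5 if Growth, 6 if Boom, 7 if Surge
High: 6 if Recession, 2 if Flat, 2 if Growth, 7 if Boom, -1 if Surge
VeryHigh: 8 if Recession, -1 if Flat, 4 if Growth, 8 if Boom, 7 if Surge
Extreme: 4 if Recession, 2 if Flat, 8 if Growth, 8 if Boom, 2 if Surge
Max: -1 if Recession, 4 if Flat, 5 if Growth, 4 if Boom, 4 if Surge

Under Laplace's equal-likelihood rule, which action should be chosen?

Moderate

Row averages: Low=4.6, Moderate=6.4, High=3.2, VeryHigh=5.2, Extreme=4.8, Max=3.2
Highest average = 6.4 → Moderate.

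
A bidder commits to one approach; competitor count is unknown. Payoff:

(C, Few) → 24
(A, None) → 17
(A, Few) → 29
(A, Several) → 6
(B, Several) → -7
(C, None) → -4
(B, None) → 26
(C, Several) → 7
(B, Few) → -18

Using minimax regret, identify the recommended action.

A

Column bests: None=26, Few=29, Several=7.
A regrets: 9, 0, 1 → max 9
B regrets: 0, 47, 14 → max 47
C regrets: 30, 5, 0 → max 30
Smallest max regret = 9 → A.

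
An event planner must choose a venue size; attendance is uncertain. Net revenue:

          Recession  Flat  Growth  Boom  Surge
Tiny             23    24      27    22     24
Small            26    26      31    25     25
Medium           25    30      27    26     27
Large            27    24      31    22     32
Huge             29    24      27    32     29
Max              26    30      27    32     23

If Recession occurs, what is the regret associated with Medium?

4

Best payoff under Recession is 29.
Regret = 29 − 25 = 4.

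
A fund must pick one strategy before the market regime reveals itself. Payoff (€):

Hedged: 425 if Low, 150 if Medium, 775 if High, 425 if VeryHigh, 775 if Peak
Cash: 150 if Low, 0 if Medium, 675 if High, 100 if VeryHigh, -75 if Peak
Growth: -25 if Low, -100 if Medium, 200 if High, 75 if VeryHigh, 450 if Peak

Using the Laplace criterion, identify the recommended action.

Row averages: Hedged=510, Cash=170, Growth=120
Highest average = 510 → Hedged.

Hedged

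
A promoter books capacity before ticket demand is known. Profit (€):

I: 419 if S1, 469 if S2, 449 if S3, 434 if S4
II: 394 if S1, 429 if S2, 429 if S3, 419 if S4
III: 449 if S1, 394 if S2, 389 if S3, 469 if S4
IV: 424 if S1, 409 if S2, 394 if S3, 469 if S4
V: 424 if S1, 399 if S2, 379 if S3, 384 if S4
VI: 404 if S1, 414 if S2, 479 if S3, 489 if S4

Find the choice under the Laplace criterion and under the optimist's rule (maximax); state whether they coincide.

Row averages: I=442.75, II=417.75, III=425.25, IV=424, V=396.5, VI=446.5
Highest average = 446.5 → VI.
Row maxima: I=469, II=429, III=469, IV=469, V=424, VI=489
Best best-case = 489 → VI.

laplace → VI; maximax → VI (agree)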